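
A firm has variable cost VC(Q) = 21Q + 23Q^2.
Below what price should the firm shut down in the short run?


AVC(Q) = VC(Q)/Q = 21 + 23Q
AVC is increasing in Q, so minimum AVC is at Q -> 0+.
Min AVC = 21
The firm should shut down if P < 21.

21


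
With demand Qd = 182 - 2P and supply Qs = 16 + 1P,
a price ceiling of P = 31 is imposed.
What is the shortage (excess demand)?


At P = 31:
Qd = 182 - 2*31 = 120
Qs = 16 + 1*31 = 47
Shortage = Qd - Qs = 120 - 47 = 73

73


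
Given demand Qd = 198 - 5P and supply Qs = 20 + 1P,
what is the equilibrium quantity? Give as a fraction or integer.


First find equilibrium price:
198 - 5P = 20 + 1P
P* = 178/6 = 89/3
Then substitute into demand:
Q* = 198 - 5 * 89/3 = 149/3

149/3


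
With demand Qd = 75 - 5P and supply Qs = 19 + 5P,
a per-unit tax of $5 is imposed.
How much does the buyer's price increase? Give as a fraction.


With a per-unit tax, the buyer's price increase depends on relative slopes.
Supply slope: d = 5, Demand slope: b = 5
Buyer's price increase = d * tax / (b + d)
= 5 * 5 / (5 + 5)
= 25 / 10 = 5/2

5/2


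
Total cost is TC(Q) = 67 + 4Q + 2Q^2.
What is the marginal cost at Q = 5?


MC = dTC/dQ = 4 + 2*2*Q
At Q = 5:
MC = 4 + 4*5
MC = 4 + 20 = 24

24


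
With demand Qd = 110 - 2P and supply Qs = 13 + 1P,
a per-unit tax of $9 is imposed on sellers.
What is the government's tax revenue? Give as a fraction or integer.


With tax on sellers, new supply: Qs' = 13 + 1(P - 9)
= 4 + 1P
New equilibrium quantity:
Q_new = 118/3
Tax revenue = tax * Q_new = 9 * 118/3 = 354

354


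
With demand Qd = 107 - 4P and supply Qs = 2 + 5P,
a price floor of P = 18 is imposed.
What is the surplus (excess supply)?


At P = 18:
Qd = 107 - 4*18 = 35
Qs = 2 + 5*18 = 92
Surplus = Qs - Qd = 92 - 35 = 57

57


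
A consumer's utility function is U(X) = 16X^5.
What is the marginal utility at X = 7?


MU = dU/dX = 16*5*X^(5-1)
MU = 80*X^4
At X = 7:
MU = 80 * 7^4
MU = 80 * 2401 = 192080

192080


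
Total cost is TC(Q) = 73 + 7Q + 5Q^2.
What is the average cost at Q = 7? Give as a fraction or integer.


TC(7) = 73 + 7*7 + 5*7^2
TC(7) = 73 + 49 + 245 = 367
AC = TC/Q = 367/7 = 367/7

367/7


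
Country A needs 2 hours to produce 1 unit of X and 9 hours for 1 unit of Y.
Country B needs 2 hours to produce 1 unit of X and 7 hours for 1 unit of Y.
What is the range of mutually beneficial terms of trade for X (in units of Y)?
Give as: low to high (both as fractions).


Opportunity cost of X for Country A = hours_X / hours_Y = 2/9 = 2/9 units of Y
Opportunity cost of X for Country B = hours_X / hours_Y = 2/7 = 2/7 units of Y
Terms of trade must be between the two opportunity costs.
Range: 2/9 to 2/7

2/9 to 2/7


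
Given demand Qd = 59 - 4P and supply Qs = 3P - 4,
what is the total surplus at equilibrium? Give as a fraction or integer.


Find equilibrium: 59 - 4P = 3P - 4
59 + 4 = 7P
P* = 63/7 = 9
Q* = 3*9 - 4 = 23
Inverse demand: P = 59/4 - Q/4, so P_max = 59/4
Inverse supply: P = 4/3 + Q/3, so P_min = 4/3
CS = (1/2) * 23 * (59/4 - 9) = 529/8
PS = (1/2) * 23 * (9 - 4/3) = 529/6
TS = CS + PS = 529/8 + 529/6 = 3703/24

3703/24


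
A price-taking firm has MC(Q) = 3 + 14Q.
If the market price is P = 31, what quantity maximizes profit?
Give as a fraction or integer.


In perfect competition, profit is maximized where P = MC.
31 = 3 + 14Q
28 = 14Q
Q* = 28/14 = 2

2


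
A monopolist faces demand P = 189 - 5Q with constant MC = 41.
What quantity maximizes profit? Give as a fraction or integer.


TR = P*Q = (189 - 5Q)Q = 189Q - 5Q^2
MR = dTR/dQ = 189 - 10Q
Set MR = MC:
189 - 10Q = 41
148 = 10Q
Q* = 148/10 = 74/5

74/5


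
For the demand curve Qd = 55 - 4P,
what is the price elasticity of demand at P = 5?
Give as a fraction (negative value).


dQ/dP = -4
At P = 5: Q = 55 - 4*5 = 35
E = (dQ/dP)(P/Q) = (-4)(5/35) = -4/7

-4/7


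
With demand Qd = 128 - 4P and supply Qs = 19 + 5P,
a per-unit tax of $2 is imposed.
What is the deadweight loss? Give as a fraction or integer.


Pre-tax equilibrium quantity: Q* = 716/9
Post-tax equilibrium quantity: Q_tax = 676/9
Reduction in quantity: Q* - Q_tax = 40/9
DWL = (1/2) * tax * (Q* - Q_tax)
DWL = (1/2) * 2 * 40/9 = 40/9

40/9


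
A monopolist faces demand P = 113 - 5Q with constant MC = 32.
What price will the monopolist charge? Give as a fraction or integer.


MR = 113 - 10Q
Set MR = MC: 113 - 10Q = 32
Q* = 81/10
Substitute into demand:
P* = 113 - 5*81/10 = 145/2

145/2


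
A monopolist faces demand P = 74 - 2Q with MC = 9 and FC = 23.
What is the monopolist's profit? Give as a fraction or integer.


MR = MC: 74 - 4Q = 9
Q* = 65/4
P* = 74 - 2*65/4 = 83/2
Profit = (P* - MC)*Q* - FC
= (83/2 - 9)*65/4 - 23
= 65/2*65/4 - 23
= 4225/8 - 23 = 4041/8

4041/8


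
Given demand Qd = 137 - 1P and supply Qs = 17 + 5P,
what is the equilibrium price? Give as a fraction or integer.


At equilibrium, Qd = Qs.
137 - 1P = 17 + 5P
137 - 17 = 1P + 5P
120 = 6P
P* = 120/6 = 20

20


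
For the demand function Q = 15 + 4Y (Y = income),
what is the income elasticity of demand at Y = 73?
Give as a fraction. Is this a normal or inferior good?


dQ/dY = 4
At Y = 73: Q = 15 + 4*73 = 307
Ey = (dQ/dY)(Y/Q) = 4 * 73 / 307 = 292/307
Since Ey > 0, this is a normal good.

292/307 (normal good)


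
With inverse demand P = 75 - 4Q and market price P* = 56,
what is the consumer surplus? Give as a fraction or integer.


Maximum willingness to pay (at Q=0): P_max = 75
Quantity demanded at P* = 56:
Q* = (75 - 56)/4 = 19/4
CS = (1/2) * Q* * (P_max - P*)
CS = (1/2) * 19/4 * (75 - 56)
CS = (1/2) * 19/4 * 19 = 361/8

361/8


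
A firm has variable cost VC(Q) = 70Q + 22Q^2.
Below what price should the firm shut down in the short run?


AVC(Q) = VC(Q)/Q = 70 + 22Q
AVC is increasing in Q, so minimum AVC is at Q -> 0+.
Min AVC = 70
The firm should shut down if P < 70.

70


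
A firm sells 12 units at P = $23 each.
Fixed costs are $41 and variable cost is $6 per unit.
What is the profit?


Total Revenue = P * Q = 23 * 12 = $276
Total Cost = FC + VC*Q = 41 + 6*12 = $113
Profit = TR - TC = 276 - 113 = $163

$163


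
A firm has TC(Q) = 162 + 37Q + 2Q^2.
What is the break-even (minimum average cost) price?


AC(Q) = 162/Q + 37 + 2Q
To minimize: dAC/dQ = -162/Q^2 + 2 = 0
Q^2 = 162/2 = 81
Q* = 9
Min AC = 162/9 + 37 + 2*9
Min AC = 18 + 37 + 18 = 73

73


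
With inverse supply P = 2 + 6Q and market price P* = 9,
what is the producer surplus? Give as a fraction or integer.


Minimum supply price (at Q=0): P_min = 2
Quantity supplied at P* = 9:
Q* = (9 - 2)/6 = 7/6
PS = (1/2) * Q* * (P* - P_min)
PS = (1/2) * 7/6 * (9 - 2)
PS = (1/2) * 7/6 * 7 = 49/12

49/12


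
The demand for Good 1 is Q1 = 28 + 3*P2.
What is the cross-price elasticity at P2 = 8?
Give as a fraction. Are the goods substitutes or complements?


dQ1/dP2 = 3
At P2 = 8: Q1 = 28 + 3*8 = 52
Exy = (dQ1/dP2)(P2/Q1) = 3 * 8 / 52 = 6/13
Since Exy > 0, the goods are substitutes.

6/13 (substitutes)


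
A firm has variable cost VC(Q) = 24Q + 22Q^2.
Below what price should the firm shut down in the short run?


AVC(Q) = VC(Q)/Q = 24 + 22Q
AVC is increasing in Q, so minimum AVC is at Q -> 0+.
Min AVC = 24
The firm should shut down if P < 24.

24


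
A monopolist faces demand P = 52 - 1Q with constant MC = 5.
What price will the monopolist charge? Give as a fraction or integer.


MR = 52 - 2Q
Set MR = MC: 52 - 2Q = 5
Q* = 47/2
Substitute into demand:
P* = 52 - 1*47/2 = 57/2

57/2


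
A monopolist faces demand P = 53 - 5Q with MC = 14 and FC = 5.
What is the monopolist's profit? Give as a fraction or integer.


MR = MC: 53 - 10Q = 14
Q* = 39/10
P* = 53 - 5*39/10 = 67/2
Profit = (P* - MC)*Q* - FC
= (67/2 - 14)*39/10 - 5
= 39/2*39/10 - 5
= 1521/20 - 5 = 1421/20

1421/20


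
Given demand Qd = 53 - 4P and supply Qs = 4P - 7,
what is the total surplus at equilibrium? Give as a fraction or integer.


Find equilibrium: 53 - 4P = 4P - 7
53 + 7 = 8P
P* = 60/8 = 15/2
Q* = 4*15/2 - 7 = 23
Inverse demand: P = 53/4 - Q/4, so P_max = 53/4
Inverse supply: P = 7/4 + Q/4, so P_min = 7/4
CS = (1/2) * 23 * (53/4 - 15/2) = 529/8
PS = (1/2) * 23 * (15/2 - 7/4) = 529/8
TS = CS + PS = 529/8 + 529/8 = 529/4

529/4


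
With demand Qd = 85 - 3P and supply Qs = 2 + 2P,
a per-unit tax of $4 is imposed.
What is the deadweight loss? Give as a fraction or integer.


Pre-tax equilibrium quantity: Q* = 176/5
Post-tax equilibrium quantity: Q_tax = 152/5
Reduction in quantity: Q* - Q_tax = 24/5
DWL = (1/2) * tax * (Q* - Q_tax)
DWL = (1/2) * 4 * 24/5 = 48/5

48/5


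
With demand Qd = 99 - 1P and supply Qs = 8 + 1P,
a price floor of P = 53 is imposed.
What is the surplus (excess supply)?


At P = 53:
Qd = 99 - 1*53 = 46
Qs = 8 + 1*53 = 61
Surplus = Qs - Qd = 61 - 46 = 15

15


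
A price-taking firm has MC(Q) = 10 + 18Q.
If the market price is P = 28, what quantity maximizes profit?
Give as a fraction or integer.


In perfect competition, profit is maximized where P = MC.
28 = 10 + 18Q
18 = 18Q
Q* = 18/18 = 1

1


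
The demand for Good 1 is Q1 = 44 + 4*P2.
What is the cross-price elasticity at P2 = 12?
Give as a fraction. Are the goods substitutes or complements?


dQ1/dP2 = 4
At P2 = 12: Q1 = 44 + 4*12 = 92
Exy = (dQ1/dP2)(P2/Q1) = 4 * 12 / 92 = 12/23
Since Exy > 0, the goods are substitutes.

12/23 (substitutes)


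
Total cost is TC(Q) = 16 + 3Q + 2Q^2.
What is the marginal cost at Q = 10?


MC = dTC/dQ = 3 + 2*2*Q
At Q = 10:
MC = 3 + 4*10
MC = 3 + 40 = 43

43


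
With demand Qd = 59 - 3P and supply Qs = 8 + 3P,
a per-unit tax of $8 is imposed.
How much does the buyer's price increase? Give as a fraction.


With a per-unit tax, the buyer's price increase depends on relative slopes.
Supply slope: d = 3, Demand slope: b = 3
Buyer's price increase = d * tax / (b + d)
= 3 * 8 / (3 + 3)
= 24 / 6 = 4

4


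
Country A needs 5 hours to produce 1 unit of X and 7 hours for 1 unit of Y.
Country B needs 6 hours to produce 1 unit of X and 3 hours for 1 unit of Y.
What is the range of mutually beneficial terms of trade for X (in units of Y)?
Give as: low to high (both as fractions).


Opportunity cost of X for Country A = hours_X / hours_Y = 5/7 = 5/7 units of Y
Opportunity cost of X for Country B = hours_X / hours_Y = 6/3 = 2 units of Y
Terms of trade must be between the two opportunity costs.
Range: 5/7 to 2

5/7 to 2


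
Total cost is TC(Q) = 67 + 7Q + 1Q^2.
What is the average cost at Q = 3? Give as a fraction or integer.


TC(3) = 67 + 7*3 + 1*3^2
TC(3) = 67 + 21 + 9 = 97
AC = TC/Q = 97/3 = 97/3

97/3


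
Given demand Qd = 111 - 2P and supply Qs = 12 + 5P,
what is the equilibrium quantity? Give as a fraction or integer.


First find equilibrium price:
111 - 2P = 12 + 5P
P* = 99/7 = 99/7
Then substitute into demand:
Q* = 111 - 2 * 99/7 = 579/7

579/7


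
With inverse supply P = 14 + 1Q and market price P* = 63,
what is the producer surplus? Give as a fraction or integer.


Minimum supply price (at Q=0): P_min = 14
Quantity supplied at P* = 63:
Q* = (63 - 14)/1 = 49
PS = (1/2) * Q* * (P* - P_min)
PS = (1/2) * 49 * (63 - 14)
PS = (1/2) * 49 * 49 = 2401/2

2401/2


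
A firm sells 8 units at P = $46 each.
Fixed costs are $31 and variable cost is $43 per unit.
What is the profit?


Total Revenue = P * Q = 46 * 8 = $368
Total Cost = FC + VC*Q = 31 + 43*8 = $375
Profit = TR - TC = 368 - 375 = $-7

$-7


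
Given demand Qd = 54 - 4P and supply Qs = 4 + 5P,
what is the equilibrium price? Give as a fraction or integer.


At equilibrium, Qd = Qs.
54 - 4P = 4 + 5P
54 - 4 = 4P + 5P
50 = 9P
P* = 50/9 = 50/9

50/9


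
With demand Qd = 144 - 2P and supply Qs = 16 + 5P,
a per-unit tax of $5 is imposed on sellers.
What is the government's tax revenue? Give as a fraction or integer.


With tax on sellers, new supply: Qs' = 16 + 5(P - 5)
= 5P - 9
New equilibrium quantity:
Q_new = 702/7
Tax revenue = tax * Q_new = 5 * 702/7 = 3510/7

3510/7


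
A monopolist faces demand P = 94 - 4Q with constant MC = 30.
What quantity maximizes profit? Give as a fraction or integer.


TR = P*Q = (94 - 4Q)Q = 94Q - 4Q^2
MR = dTR/dQ = 94 - 8Q
Set MR = MC:
94 - 8Q = 30
64 = 8Q
Q* = 64/8 = 8

8


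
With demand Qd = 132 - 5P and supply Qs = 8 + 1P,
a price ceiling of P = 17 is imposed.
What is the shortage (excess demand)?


At P = 17:
Qd = 132 - 5*17 = 47
Qs = 8 + 1*17 = 25
Shortage = Qd - Qs = 47 - 25 = 22

22


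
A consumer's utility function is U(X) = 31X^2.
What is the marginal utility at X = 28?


MU = dU/dX = 31*2*X^(2-1)
MU = 62*X^1
At X = 28:
MU = 62 * 28^1
MU = 62 * 28 = 1736

1736


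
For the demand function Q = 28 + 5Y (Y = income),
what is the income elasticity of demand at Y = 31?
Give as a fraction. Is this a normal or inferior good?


dQ/dY = 5
At Y = 31: Q = 28 + 5*31 = 183
Ey = (dQ/dY)(Y/Q) = 5 * 31 / 183 = 155/183
Since Ey > 0, this is a normal good.

155/183 (normal good)


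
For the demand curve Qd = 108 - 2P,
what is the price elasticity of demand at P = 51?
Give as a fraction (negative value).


dQ/dP = -2
At P = 51: Q = 108 - 2*51 = 6
E = (dQ/dP)(P/Q) = (-2)(51/6) = -17

-17


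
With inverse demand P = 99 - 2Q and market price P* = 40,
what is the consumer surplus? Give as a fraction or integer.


Maximum willingness to pay (at Q=0): P_max = 99
Quantity demanded at P* = 40:
Q* = (99 - 40)/2 = 59/2
CS = (1/2) * Q* * (P_max - P*)
CS = (1/2) * 59/2 * (99 - 40)
CS = (1/2) * 59/2 * 59 = 3481/4

3481/4


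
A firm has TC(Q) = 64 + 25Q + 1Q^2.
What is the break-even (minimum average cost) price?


AC(Q) = 64/Q + 25 + 1Q
To minimize: dAC/dQ = -64/Q^2 + 1 = 0
Q^2 = 64/1 = 64
Q* = 8
Min AC = 64/8 + 25 + 1*8
Min AC = 8 + 25 + 8 = 41

41


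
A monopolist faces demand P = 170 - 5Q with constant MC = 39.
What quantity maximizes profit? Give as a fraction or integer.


TR = P*Q = (170 - 5Q)Q = 170Q - 5Q^2
MR = dTR/dQ = 170 - 10Q
Set MR = MC:
170 - 10Q = 39
131 = 10Q
Q* = 131/10 = 131/10

131/10


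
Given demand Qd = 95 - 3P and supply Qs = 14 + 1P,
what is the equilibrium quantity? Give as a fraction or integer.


First find equilibrium price:
95 - 3P = 14 + 1P
P* = 81/4 = 81/4
Then substitute into demand:
Q* = 95 - 3 * 81/4 = 137/4

137/4


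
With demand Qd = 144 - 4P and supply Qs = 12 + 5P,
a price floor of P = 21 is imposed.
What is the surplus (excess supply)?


At P = 21:
Qd = 144 - 4*21 = 60
Qs = 12 + 5*21 = 117
Surplus = Qs - Qd = 117 - 60 = 57

57


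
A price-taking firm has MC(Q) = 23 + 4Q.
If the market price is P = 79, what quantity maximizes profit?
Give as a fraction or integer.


In perfect competition, profit is maximized where P = MC.
79 = 23 + 4Q
56 = 4Q
Q* = 56/4 = 14

14


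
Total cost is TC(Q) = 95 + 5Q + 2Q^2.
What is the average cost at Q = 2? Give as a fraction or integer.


TC(2) = 95 + 5*2 + 2*2^2
TC(2) = 95 + 10 + 8 = 113
AC = TC/Q = 113/2 = 113/2

113/2


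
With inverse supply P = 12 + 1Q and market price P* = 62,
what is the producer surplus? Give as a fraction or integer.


Minimum supply price (at Q=0): P_min = 12
Quantity supplied at P* = 62:
Q* = (62 - 12)/1 = 50
PS = (1/2) * Q* * (P* - P_min)
PS = (1/2) * 50 * (62 - 12)
PS = (1/2) * 50 * 50 = 1250

1250


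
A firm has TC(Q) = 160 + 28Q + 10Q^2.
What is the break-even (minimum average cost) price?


AC(Q) = 160/Q + 28 + 10Q
To minimize: dAC/dQ = -160/Q^2 + 10 = 0
Q^2 = 160/10 = 16
Q* = 4
Min AC = 160/4 + 28 + 10*4
Min AC = 40 + 28 + 40 = 108

108


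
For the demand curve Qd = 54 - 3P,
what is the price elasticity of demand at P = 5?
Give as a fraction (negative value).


dQ/dP = -3
At P = 5: Q = 54 - 3*5 = 39
E = (dQ/dP)(P/Q) = (-3)(5/39) = -5/13

-5/13


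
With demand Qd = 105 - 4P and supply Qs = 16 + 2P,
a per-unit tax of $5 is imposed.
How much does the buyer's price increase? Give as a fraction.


With a per-unit tax, the buyer's price increase depends on relative slopes.
Supply slope: d = 2, Demand slope: b = 4
Buyer's price increase = d * tax / (b + d)
= 2 * 5 / (4 + 2)
= 10 / 6 = 5/3

5/3


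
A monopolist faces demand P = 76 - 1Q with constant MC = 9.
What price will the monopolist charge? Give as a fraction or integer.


MR = 76 - 2Q
Set MR = MC: 76 - 2Q = 9
Q* = 67/2
Substitute into demand:
P* = 76 - 1*67/2 = 85/2

85/2


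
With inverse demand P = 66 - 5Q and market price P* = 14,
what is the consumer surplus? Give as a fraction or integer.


Maximum willingness to pay (at Q=0): P_max = 66
Quantity demanded at P* = 14:
Q* = (66 - 14)/5 = 52/5
CS = (1/2) * Q* * (P_max - P*)
CS = (1/2) * 52/5 * (66 - 14)
CS = (1/2) * 52/5 * 52 = 1352/5

1352/5


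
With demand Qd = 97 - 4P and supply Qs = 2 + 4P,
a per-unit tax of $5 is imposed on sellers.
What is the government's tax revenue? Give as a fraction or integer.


With tax on sellers, new supply: Qs' = 2 + 4(P - 5)
= 4P - 18
New equilibrium quantity:
Q_new = 79/2
Tax revenue = tax * Q_new = 5 * 79/2 = 395/2

395/2


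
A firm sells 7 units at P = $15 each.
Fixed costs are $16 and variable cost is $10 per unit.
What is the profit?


Total Revenue = P * Q = 15 * 7 = $105
Total Cost = FC + VC*Q = 16 + 10*7 = $86
Profit = TR - TC = 105 - 86 = $19

$19


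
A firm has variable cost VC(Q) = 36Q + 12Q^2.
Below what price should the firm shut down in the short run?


AVC(Q) = VC(Q)/Q = 36 + 12Q
AVC is increasing in Q, so minimum AVC is at Q -> 0+.
Min AVC = 36
The firm should shut down if P < 36.

36


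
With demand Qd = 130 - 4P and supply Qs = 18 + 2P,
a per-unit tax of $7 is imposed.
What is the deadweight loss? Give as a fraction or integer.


Pre-tax equilibrium quantity: Q* = 166/3
Post-tax equilibrium quantity: Q_tax = 46
Reduction in quantity: Q* - Q_tax = 28/3
DWL = (1/2) * tax * (Q* - Q_tax)
DWL = (1/2) * 7 * 28/3 = 98/3

98/3


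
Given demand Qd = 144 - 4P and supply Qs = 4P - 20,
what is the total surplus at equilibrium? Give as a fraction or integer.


Find equilibrium: 144 - 4P = 4P - 20
144 + 20 = 8P
P* = 164/8 = 41/2
Q* = 4*41/2 - 20 = 62
Inverse demand: P = 36 - Q/4, so P_max = 36
Inverse supply: P = 5 + Q/4, so P_min = 5
CS = (1/2) * 62 * (36 - 41/2) = 961/2
PS = (1/2) * 62 * (41/2 - 5) = 961/2
TS = CS + PS = 961/2 + 961/2 = 961

961


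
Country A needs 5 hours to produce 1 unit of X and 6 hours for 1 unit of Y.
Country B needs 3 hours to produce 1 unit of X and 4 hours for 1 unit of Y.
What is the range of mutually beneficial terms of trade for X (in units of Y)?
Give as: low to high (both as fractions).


Opportunity cost of X for Country A = hours_X / hours_Y = 5/6 = 5/6 units of Y
Opportunity cost of X for Country B = hours_X / hours_Y = 3/4 = 3/4 units of Y
Terms of trade must be between the two opportunity costs.
Range: 3/4 to 5/6

3/4 to 5/6


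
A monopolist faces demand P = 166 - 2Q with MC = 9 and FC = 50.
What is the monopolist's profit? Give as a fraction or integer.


MR = MC: 166 - 4Q = 9
Q* = 157/4
P* = 166 - 2*157/4 = 175/2
Profit = (P* - MC)*Q* - FC
= (175/2 - 9)*157/4 - 50
= 157/2*157/4 - 50
= 24649/8 - 50 = 24249/8

24249/8


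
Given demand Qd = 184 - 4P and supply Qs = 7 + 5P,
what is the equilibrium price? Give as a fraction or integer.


At equilibrium, Qd = Qs.
184 - 4P = 7 + 5P
184 - 7 = 4P + 5P
177 = 9P
P* = 177/9 = 59/3

59/3


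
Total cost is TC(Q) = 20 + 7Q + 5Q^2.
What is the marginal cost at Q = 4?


MC = dTC/dQ = 7 + 2*5*Q
At Q = 4:
MC = 7 + 10*4
MC = 7 + 40 = 47

47


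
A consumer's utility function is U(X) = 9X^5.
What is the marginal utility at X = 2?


MU = dU/dX = 9*5*X^(5-1)
MU = 45*X^4
At X = 2:
MU = 45 * 2^4
MU = 45 * 16 = 720

720


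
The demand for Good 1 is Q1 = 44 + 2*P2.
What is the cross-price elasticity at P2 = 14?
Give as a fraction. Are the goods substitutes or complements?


dQ1/dP2 = 2
At P2 = 14: Q1 = 44 + 2*14 = 72
Exy = (dQ1/dP2)(P2/Q1) = 2 * 14 / 72 = 7/18
Since Exy > 0, the goods are substitutes.

7/18 (substitutes)


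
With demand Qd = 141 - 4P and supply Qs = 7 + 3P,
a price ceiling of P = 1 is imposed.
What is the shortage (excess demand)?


At P = 1:
Qd = 141 - 4*1 = 137
Qs = 7 + 3*1 = 10
Shortage = Qd - Qs = 137 - 10 = 127

127


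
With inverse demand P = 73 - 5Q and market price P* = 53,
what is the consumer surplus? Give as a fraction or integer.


Maximum willingness to pay (at Q=0): P_max = 73
Quantity demanded at P* = 53:
Q* = (73 - 53)/5 = 4
CS = (1/2) * Q* * (P_max - P*)
CS = (1/2) * 4 * (73 - 53)
CS = (1/2) * 4 * 20 = 40

40


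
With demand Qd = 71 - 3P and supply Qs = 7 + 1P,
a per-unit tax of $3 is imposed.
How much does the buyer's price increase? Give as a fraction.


With a per-unit tax, the buyer's price increase depends on relative slopes.
Supply slope: d = 1, Demand slope: b = 3
Buyer's price increase = d * tax / (b + d)
= 1 * 3 / (3 + 1)
= 3 / 4 = 3/4

3/4


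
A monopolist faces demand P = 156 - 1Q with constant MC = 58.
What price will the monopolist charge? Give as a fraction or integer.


MR = 156 - 2Q
Set MR = MC: 156 - 2Q = 58
Q* = 49
Substitute into demand:
P* = 156 - 1*49 = 107

107


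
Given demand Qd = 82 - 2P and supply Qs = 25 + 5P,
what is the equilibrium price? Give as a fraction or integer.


At equilibrium, Qd = Qs.
82 - 2P = 25 + 5P
82 - 25 = 2P + 5P
57 = 7P
P* = 57/7 = 57/7

57/7


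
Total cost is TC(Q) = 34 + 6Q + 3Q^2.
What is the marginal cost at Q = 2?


MC = dTC/dQ = 6 + 2*3*Q
At Q = 2:
MC = 6 + 6*2
MC = 6 + 12 = 18

18


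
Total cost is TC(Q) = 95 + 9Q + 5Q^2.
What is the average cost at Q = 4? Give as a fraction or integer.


TC(4) = 95 + 9*4 + 5*4^2
TC(4) = 95 + 36 + 80 = 211
AC = TC/Q = 211/4 = 211/4

211/4


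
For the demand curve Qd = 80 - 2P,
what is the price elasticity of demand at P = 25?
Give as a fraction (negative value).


dQ/dP = -2
At P = 25: Q = 80 - 2*25 = 30
E = (dQ/dP)(P/Q) = (-2)(25/30) = -5/3

-5/3


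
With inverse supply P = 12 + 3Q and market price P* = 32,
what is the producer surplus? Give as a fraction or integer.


Minimum supply price (at Q=0): P_min = 12
Quantity supplied at P* = 32:
Q* = (32 - 12)/3 = 20/3
PS = (1/2) * Q* * (P* - P_min)
PS = (1/2) * 20/3 * (32 - 12)
PS = (1/2) * 20/3 * 20 = 200/3

200/3


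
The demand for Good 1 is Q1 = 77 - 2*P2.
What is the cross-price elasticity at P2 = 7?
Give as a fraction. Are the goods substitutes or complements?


dQ1/dP2 = -2
At P2 = 7: Q1 = 77 - 2*7 = 63
Exy = (dQ1/dP2)(P2/Q1) = -2 * 7 / 63 = -2/9
Since Exy < 0, the goods are complements.

-2/9 (complements)


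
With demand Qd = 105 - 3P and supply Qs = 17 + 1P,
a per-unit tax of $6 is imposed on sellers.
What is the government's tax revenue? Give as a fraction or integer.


With tax on sellers, new supply: Qs' = 17 + 1(P - 6)
= 11 + 1P
New equilibrium quantity:
Q_new = 69/2
Tax revenue = tax * Q_new = 6 * 69/2 = 207

207


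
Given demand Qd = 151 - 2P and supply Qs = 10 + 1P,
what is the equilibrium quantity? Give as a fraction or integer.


First find equilibrium price:
151 - 2P = 10 + 1P
P* = 141/3 = 47
Then substitute into demand:
Q* = 151 - 2 * 47 = 57

57


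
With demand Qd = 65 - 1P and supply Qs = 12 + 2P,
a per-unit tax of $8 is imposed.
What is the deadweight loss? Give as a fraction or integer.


Pre-tax equilibrium quantity: Q* = 142/3
Post-tax equilibrium quantity: Q_tax = 42
Reduction in quantity: Q* - Q_tax = 16/3
DWL = (1/2) * tax * (Q* - Q_tax)
DWL = (1/2) * 8 * 16/3 = 64/3

64/3


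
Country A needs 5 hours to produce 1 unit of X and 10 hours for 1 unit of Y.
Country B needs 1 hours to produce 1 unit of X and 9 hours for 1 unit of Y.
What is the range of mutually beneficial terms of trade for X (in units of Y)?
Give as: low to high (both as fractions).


Opportunity cost of X for Country A = hours_X / hours_Y = 5/10 = 1/2 units of Y
Opportunity cost of X for Country B = hours_X / hours_Y = 1/9 = 1/9 units of Y
Terms of trade must be between the two opportunity costs.
Range: 1/9 to 1/2

1/9 to 1/2


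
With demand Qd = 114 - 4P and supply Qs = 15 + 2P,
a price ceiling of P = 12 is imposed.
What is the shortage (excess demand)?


At P = 12:
Qd = 114 - 4*12 = 66
Qs = 15 + 2*12 = 39
Shortage = Qd - Qs = 66 - 39 = 27

27


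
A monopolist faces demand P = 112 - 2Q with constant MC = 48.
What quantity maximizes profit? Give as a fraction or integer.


TR = P*Q = (112 - 2Q)Q = 112Q - 2Q^2
MR = dTR/dQ = 112 - 4Q
Set MR = MC:
112 - 4Q = 48
64 = 4Q
Q* = 64/4 = 16

16


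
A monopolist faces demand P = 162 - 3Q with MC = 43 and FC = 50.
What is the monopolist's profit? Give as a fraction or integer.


MR = MC: 162 - 6Q = 43
Q* = 119/6
P* = 162 - 3*119/6 = 205/2
Profit = (P* - MC)*Q* - FC
= (205/2 - 43)*119/6 - 50
= 119/2*119/6 - 50
= 14161/12 - 50 = 13561/12

13561/12


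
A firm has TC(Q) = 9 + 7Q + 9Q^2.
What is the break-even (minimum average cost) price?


AC(Q) = 9/Q + 7 + 9Q
To minimize: dAC/dQ = -9/Q^2 + 9 = 0
Q^2 = 9/9 = 1
Q* = 1
Min AC = 9/1 + 7 + 9*1
Min AC = 9 + 7 + 9 = 25

25


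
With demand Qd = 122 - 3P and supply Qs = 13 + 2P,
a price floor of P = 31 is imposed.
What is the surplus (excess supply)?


At P = 31:
Qd = 122 - 3*31 = 29
Qs = 13 + 2*31 = 75
Surplus = Qs - Qd = 75 - 29 = 46

46


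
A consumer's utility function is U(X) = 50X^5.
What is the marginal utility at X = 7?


MU = dU/dX = 50*5*X^(5-1)
MU = 250*X^4
At X = 7:
MU = 250 * 7^4
MU = 250 * 2401 = 600250

600250


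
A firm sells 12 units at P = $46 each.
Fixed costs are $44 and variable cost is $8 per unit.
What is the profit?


Total Revenue = P * Q = 46 * 12 = $552
Total Cost = FC + VC*Q = 44 + 8*12 = $140
Profit = TR - TC = 552 - 140 = $412

$412


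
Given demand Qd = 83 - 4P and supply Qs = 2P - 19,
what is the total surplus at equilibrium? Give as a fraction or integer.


Find equilibrium: 83 - 4P = 2P - 19
83 + 19 = 6P
P* = 102/6 = 17
Q* = 2*17 - 19 = 15
Inverse demand: P = 83/4 - Q/4, so P_max = 83/4
Inverse supply: P = 19/2 + Q/2, so P_min = 19/2
CS = (1/2) * 15 * (83/4 - 17) = 225/8
PS = (1/2) * 15 * (17 - 19/2) = 225/4
TS = CS + PS = 225/8 + 225/4 = 675/8

675/8


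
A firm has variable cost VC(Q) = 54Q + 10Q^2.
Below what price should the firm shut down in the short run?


AVC(Q) = VC(Q)/Q = 54 + 10Q
AVC is increasing in Q, so minimum AVC is at Q -> 0+.
Min AVC = 54
The firm should shut down if P < 54.

54


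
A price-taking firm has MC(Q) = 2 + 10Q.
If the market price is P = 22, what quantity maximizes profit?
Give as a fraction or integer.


In perfect competition, profit is maximized where P = MC.
22 = 2 + 10Q
20 = 10Q
Q* = 20/10 = 2

2


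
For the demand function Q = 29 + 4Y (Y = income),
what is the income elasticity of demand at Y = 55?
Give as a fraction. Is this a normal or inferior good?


dQ/dY = 4
At Y = 55: Q = 29 + 4*55 = 249
Ey = (dQ/dY)(Y/Q) = 4 * 55 / 249 = 220/249
Since Ey > 0, this is a normal good.

220/249 (normal good)


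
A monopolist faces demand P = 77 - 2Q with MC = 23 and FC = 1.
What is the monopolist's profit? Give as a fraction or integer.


MR = MC: 77 - 4Q = 23
Q* = 27/2
P* = 77 - 2*27/2 = 50
Profit = (P* - MC)*Q* - FC
= (50 - 23)*27/2 - 1
= 27*27/2 - 1
= 729/2 - 1 = 727/2

727/2


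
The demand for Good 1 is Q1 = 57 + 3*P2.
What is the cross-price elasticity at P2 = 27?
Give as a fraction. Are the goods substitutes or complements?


dQ1/dP2 = 3
At P2 = 27: Q1 = 57 + 3*27 = 138
Exy = (dQ1/dP2)(P2/Q1) = 3 * 27 / 138 = 27/46
Since Exy > 0, the goods are substitutes.

27/46 (substitutes)


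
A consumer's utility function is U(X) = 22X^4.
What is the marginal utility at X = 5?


MU = dU/dX = 22*4*X^(4-1)
MU = 88*X^3
At X = 5:
MU = 88 * 5^3
MU = 88 * 125 = 11000

11000


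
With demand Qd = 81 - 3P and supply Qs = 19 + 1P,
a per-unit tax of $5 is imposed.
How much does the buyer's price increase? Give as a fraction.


With a per-unit tax, the buyer's price increase depends on relative slopes.
Supply slope: d = 1, Demand slope: b = 3
Buyer's price increase = d * tax / (b + d)
= 1 * 5 / (3 + 1)
= 5 / 4 = 5/4

5/4


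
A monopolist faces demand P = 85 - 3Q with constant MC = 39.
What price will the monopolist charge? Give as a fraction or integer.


MR = 85 - 6Q
Set MR = MC: 85 - 6Q = 39
Q* = 23/3
Substitute into demand:
P* = 85 - 3*23/3 = 62

62


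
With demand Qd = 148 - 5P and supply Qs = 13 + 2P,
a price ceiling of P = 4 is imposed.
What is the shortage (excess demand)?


At P = 4:
Qd = 148 - 5*4 = 128
Qs = 13 + 2*4 = 21
Shortage = Qd - Qs = 128 - 21 = 107

107


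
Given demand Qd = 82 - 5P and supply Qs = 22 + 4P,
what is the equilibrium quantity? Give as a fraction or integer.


First find equilibrium price:
82 - 5P = 22 + 4P
P* = 60/9 = 20/3
Then substitute into demand:
Q* = 82 - 5 * 20/3 = 146/3

146/3


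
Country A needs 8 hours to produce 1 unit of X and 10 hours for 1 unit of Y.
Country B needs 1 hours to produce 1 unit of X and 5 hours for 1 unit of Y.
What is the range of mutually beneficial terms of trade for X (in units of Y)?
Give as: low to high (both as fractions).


Opportunity cost of X for Country A = hours_X / hours_Y = 8/10 = 4/5 units of Y
Opportunity cost of X for Country B = hours_X / hours_Y = 1/5 = 1/5 units of Y
Terms of trade must be between the two opportunity costs.
Range: 1/5 to 4/5

1/5 to 4/5


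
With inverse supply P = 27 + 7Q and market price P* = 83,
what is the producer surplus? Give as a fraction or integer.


Minimum supply price (at Q=0): P_min = 27
Quantity supplied at P* = 83:
Q* = (83 - 27)/7 = 8
PS = (1/2) * Q* * (P* - P_min)
PS = (1/2) * 8 * (83 - 27)
PS = (1/2) * 8 * 56 = 224

224


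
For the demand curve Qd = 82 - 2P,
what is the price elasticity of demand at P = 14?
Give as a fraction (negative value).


dQ/dP = -2
At P = 14: Q = 82 - 2*14 = 54
E = (dQ/dP)(P/Q) = (-2)(14/54) = -14/27

-14/27


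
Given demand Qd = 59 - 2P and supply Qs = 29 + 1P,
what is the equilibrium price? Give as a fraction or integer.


At equilibrium, Qd = Qs.
59 - 2P = 29 + 1P
59 - 29 = 2P + 1P
30 = 3P
P* = 30/3 = 10

10


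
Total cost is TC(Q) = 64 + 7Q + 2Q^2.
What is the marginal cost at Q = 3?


MC = dTC/dQ = 7 + 2*2*Q
At Q = 3:
MC = 7 + 4*3
MC = 7 + 12 = 19

19


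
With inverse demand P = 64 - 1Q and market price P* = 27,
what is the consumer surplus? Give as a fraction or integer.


Maximum willingness to pay (at Q=0): P_max = 64
Quantity demanded at P* = 27:
Q* = (64 - 27)/1 = 37
CS = (1/2) * Q* * (P_max - P*)
CS = (1/2) * 37 * (64 - 27)
CS = (1/2) * 37 * 37 = 1369/2

1369/2


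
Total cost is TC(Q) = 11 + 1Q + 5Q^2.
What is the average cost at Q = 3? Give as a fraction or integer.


TC(3) = 11 + 1*3 + 5*3^2
TC(3) = 11 + 3 + 45 = 59
AC = TC/Q = 59/3 = 59/3

59/3


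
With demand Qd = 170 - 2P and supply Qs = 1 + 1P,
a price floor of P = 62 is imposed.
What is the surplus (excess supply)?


At P = 62:
Qd = 170 - 2*62 = 46
Qs = 1 + 1*62 = 63
Surplus = Qs - Qd = 63 - 46 = 17

17


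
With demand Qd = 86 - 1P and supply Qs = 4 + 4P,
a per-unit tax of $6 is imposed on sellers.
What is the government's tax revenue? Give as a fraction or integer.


With tax on sellers, new supply: Qs' = 4 + 4(P - 6)
= 4P - 20
New equilibrium quantity:
Q_new = 324/5
Tax revenue = tax * Q_new = 6 * 324/5 = 1944/5

1944/5


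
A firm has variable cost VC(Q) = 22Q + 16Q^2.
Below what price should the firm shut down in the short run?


AVC(Q) = VC(Q)/Q = 22 + 16Q
AVC is increasing in Q, so minimum AVC is at Q -> 0+.
Min AVC = 22
The firm should shut down if P < 22.

22


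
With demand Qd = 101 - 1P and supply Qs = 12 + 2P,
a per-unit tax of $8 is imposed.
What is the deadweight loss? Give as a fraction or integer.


Pre-tax equilibrium quantity: Q* = 214/3
Post-tax equilibrium quantity: Q_tax = 66
Reduction in quantity: Q* - Q_tax = 16/3
DWL = (1/2) * tax * (Q* - Q_tax)
DWL = (1/2) * 8 * 16/3 = 64/3

64/3


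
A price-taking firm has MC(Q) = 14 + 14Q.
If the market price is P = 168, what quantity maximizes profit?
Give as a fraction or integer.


In perfect competition, profit is maximized where P = MC.
168 = 14 + 14Q
154 = 14Q
Q* = 154/14 = 11

11


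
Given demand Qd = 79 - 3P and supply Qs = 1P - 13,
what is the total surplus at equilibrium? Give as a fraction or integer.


Find equilibrium: 79 - 3P = 1P - 13
79 + 13 = 4P
P* = 92/4 = 23
Q* = 1*23 - 13 = 10
Inverse demand: P = 79/3 - Q/3, so P_max = 79/3
Inverse supply: P = 13 + Q/1, so P_min = 13
CS = (1/2) * 10 * (79/3 - 23) = 50/3
PS = (1/2) * 10 * (23 - 13) = 50
TS = CS + PS = 50/3 + 50 = 200/3

200/3


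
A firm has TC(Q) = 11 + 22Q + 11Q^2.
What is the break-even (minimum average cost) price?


AC(Q) = 11/Q + 22 + 11Q
To minimize: dAC/dQ = -11/Q^2 + 11 = 0
Q^2 = 11/11 = 1
Q* = 1
Min AC = 11/1 + 22 + 11*1
Min AC = 11 + 22 + 11 = 44

44


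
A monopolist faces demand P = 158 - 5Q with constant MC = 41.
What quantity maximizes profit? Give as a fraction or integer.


TR = P*Q = (158 - 5Q)Q = 158Q - 5Q^2
MR = dTR/dQ = 158 - 10Q
Set MR = MC:
158 - 10Q = 41
117 = 10Q
Q* = 117/10 = 117/10

117/10


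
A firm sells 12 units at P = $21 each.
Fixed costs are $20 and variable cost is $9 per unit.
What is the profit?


Total Revenue = P * Q = 21 * 12 = $252
Total Cost = FC + VC*Q = 20 + 9*12 = $128
Profit = TR - TC = 252 - 128 = $124

$124


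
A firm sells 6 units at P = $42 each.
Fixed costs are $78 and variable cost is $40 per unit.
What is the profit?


Total Revenue = P * Q = 42 * 6 = $252
Total Cost = FC + VC*Q = 78 + 40*6 = $318
Profit = TR - TC = 252 - 318 = $-66

$-66


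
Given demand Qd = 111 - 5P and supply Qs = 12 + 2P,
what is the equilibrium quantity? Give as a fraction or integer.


First find equilibrium price:
111 - 5P = 12 + 2P
P* = 99/7 = 99/7
Then substitute into demand:
Q* = 111 - 5 * 99/7 = 282/7

282/7


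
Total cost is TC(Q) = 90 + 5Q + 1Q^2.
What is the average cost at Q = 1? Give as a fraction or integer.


TC(1) = 90 + 5*1 + 1*1^2
TC(1) = 90 + 5 + 1 = 96
AC = TC/Q = 96/1 = 96

96


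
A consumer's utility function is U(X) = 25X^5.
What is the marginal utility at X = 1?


MU = dU/dX = 25*5*X^(5-1)
MU = 125*X^4
At X = 1:
MU = 125 * 1^4
MU = 125 * 1 = 125

125


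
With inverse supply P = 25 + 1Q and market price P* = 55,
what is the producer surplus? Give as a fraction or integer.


Minimum supply price (at Q=0): P_min = 25
Quantity supplied at P* = 55:
Q* = (55 - 25)/1 = 30
PS = (1/2) * Q* * (P* - P_min)
PS = (1/2) * 30 * (55 - 25)
PS = (1/2) * 30 * 30 = 450

450


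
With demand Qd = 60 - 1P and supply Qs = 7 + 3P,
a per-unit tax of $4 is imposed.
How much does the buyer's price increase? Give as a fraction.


With a per-unit tax, the buyer's price increase depends on relative slopes.
Supply slope: d = 3, Demand slope: b = 1
Buyer's price increase = d * tax / (b + d)
= 3 * 4 / (1 + 3)
= 12 / 4 = 3

3


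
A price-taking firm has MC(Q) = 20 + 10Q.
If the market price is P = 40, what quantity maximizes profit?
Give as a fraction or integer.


In perfect competition, profit is maximized where P = MC.
40 = 20 + 10Q
20 = 10Q
Q* = 20/10 = 2

2


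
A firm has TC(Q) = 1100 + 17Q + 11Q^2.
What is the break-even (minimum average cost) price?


AC(Q) = 1100/Q + 17 + 11Q
To minimize: dAC/dQ = -1100/Q^2 + 11 = 0
Q^2 = 1100/11 = 100
Q* = 10
Min AC = 1100/10 + 17 + 11*10
Min AC = 110 + 17 + 110 = 237

237


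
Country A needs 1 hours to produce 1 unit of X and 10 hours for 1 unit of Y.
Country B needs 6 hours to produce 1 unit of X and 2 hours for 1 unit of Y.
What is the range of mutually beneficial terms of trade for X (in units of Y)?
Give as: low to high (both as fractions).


Opportunity cost of X for Country A = hours_X / hours_Y = 1/10 = 1/10 units of Y
Opportunity cost of X for Country B = hours_X / hours_Y = 6/2 = 3 units of Y
Terms of trade must be between the two opportunity costs.
Range: 1/10 to 3

1/10 to 3


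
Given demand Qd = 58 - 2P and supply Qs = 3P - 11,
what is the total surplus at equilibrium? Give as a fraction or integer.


Find equilibrium: 58 - 2P = 3P - 11
58 + 11 = 5P
P* = 69/5 = 69/5
Q* = 3*69/5 - 11 = 152/5
Inverse demand: P = 29 - Q/2, so P_max = 29
Inverse supply: P = 11/3 + Q/3, so P_min = 11/3
CS = (1/2) * 152/5 * (29 - 69/5) = 5776/25
PS = (1/2) * 152/5 * (69/5 - 11/3) = 11552/75
TS = CS + PS = 5776/25 + 11552/75 = 5776/15

5776/15


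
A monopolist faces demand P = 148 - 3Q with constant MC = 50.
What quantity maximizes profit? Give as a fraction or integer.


TR = P*Q = (148 - 3Q)Q = 148Q - 3Q^2
MR = dTR/dQ = 148 - 6Q
Set MR = MC:
148 - 6Q = 50
98 = 6Q
Q* = 98/6 = 49/3

49/3


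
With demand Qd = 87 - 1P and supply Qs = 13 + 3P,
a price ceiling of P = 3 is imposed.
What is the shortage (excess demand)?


At P = 3:
Qd = 87 - 1*3 = 84
Qs = 13 + 3*3 = 22
Shortage = Qd - Qs = 84 - 22 = 62

62


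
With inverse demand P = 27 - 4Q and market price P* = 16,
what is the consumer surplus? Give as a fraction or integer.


Maximum willingness to pay (at Q=0): P_max = 27
Quantity demanded at P* = 16:
Q* = (27 - 16)/4 = 11/4
CS = (1/2) * Q* * (P_max - P*)
CS = (1/2) * 11/4 * (27 - 16)
CS = (1/2) * 11/4 * 11 = 121/8

121/8


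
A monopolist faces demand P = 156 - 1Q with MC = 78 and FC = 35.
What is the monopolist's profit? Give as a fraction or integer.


MR = MC: 156 - 2Q = 78
Q* = 39
P* = 156 - 1*39 = 117
Profit = (P* - MC)*Q* - FC
= (117 - 78)*39 - 35
= 39*39 - 35
= 1521 - 35 = 1486

1486


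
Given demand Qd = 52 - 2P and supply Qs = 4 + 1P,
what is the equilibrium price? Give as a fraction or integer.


At equilibrium, Qd = Qs.
52 - 2P = 4 + 1P
52 - 4 = 2P + 1P
48 = 3P
P* = 48/3 = 16

16


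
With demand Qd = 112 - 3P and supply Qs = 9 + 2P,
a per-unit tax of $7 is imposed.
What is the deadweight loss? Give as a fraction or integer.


Pre-tax equilibrium quantity: Q* = 251/5
Post-tax equilibrium quantity: Q_tax = 209/5
Reduction in quantity: Q* - Q_tax = 42/5
DWL = (1/2) * tax * (Q* - Q_tax)
DWL = (1/2) * 7 * 42/5 = 147/5

147/5


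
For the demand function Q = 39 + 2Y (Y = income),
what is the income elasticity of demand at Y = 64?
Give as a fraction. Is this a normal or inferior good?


dQ/dY = 2
At Y = 64: Q = 39 + 2*64 = 167
Ey = (dQ/dY)(Y/Q) = 2 * 64 / 167 = 128/167
Since Ey > 0, this is a normal good.

128/167 (normal good)


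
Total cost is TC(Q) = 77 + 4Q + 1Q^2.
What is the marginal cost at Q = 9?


MC = dTC/dQ = 4 + 2*1*Q
At Q = 9:
MC = 4 + 2*9
MC = 4 + 18 = 22

22


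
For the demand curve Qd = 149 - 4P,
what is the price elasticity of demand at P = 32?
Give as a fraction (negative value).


dQ/dP = -4
At P = 32: Q = 149 - 4*32 = 21
E = (dQ/dP)(P/Q) = (-4)(32/21) = -128/21

-128/21


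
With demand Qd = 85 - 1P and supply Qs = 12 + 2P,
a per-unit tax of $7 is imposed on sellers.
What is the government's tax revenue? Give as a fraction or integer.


With tax on sellers, new supply: Qs' = 12 + 2(P - 7)
= 2P - 2
New equilibrium quantity:
Q_new = 56
Tax revenue = tax * Q_new = 7 * 56 = 392

392


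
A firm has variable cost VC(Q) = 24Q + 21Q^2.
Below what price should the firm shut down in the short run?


AVC(Q) = VC(Q)/Q = 24 + 21Q
AVC is increasing in Q, so minimum AVC is at Q -> 0+.
Min AVC = 24
The firm should shut down if P < 24.

24


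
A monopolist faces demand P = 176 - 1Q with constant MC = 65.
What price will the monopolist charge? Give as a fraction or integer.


MR = 176 - 2Q
Set MR = MC: 176 - 2Q = 65
Q* = 111/2
Substitute into demand:
P* = 176 - 1*111/2 = 241/2

241/2


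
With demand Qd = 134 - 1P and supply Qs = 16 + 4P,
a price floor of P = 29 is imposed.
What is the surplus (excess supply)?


At P = 29:
Qd = 134 - 1*29 = 105
Qs = 16 + 4*29 = 132
Surplus = Qs - Qd = 132 - 105 = 27

27


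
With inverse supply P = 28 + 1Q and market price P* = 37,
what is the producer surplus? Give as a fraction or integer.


Minimum supply price (at Q=0): P_min = 28
Quantity supplied at P* = 37:
Q* = (37 - 28)/1 = 9
PS = (1/2) * Q* * (P* - P_min)
PS = (1/2) * 9 * (37 - 28)
PS = (1/2) * 9 * 9 = 81/2

81/2
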